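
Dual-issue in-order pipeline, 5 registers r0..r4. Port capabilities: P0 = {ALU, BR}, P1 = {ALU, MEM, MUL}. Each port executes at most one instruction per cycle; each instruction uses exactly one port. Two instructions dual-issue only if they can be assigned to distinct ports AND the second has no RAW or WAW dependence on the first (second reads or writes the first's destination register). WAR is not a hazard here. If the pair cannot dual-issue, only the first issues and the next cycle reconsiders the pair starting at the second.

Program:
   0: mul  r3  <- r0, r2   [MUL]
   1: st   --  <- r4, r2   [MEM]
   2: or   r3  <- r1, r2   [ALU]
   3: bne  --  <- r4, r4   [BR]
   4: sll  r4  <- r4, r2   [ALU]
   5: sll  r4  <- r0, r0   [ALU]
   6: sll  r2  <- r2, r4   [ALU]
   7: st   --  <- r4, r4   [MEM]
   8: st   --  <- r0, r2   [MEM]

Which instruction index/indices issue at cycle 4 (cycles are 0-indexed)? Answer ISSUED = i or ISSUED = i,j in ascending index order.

ISSUED = 6,7

  cy0 -> i0 (mul.MUL) no-port MUL/MEM
  cy1 -> i1/i2 (st.MEM or.ALU) 2-wide
  cy2 -> i3/i4 (bne.BR sll.ALU) 2-wide
  cy3 -> i5 (sll.ALU) RAW r4
  cy4 -> i6/i7 (sll.ALU st.MEM) 2-wide
  cy5 -> i8 (st.MEM) tail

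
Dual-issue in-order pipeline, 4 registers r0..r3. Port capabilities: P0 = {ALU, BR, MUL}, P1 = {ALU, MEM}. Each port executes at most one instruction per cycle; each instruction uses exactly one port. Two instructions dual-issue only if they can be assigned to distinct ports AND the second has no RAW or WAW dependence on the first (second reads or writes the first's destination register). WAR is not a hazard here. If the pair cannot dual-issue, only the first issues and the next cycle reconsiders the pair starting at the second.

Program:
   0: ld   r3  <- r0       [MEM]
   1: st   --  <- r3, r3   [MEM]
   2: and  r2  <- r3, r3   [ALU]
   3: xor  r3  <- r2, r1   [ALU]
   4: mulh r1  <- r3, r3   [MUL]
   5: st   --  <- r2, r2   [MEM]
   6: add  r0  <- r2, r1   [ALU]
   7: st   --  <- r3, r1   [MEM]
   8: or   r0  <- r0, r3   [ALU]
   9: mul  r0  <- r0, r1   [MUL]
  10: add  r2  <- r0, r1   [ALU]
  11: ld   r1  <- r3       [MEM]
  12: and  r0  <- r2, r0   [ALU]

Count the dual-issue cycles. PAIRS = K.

  cy0 -> i0 (ld.MEM) no-port MEM/MEM
  cy1 -> i1+i2 (st.MEM;and.ALU) pair
  cy2 -> i3 (xor.ALU) RAW r3
  cy3 -> i4+i5 (mulh.MUL;st.MEM) pair
  cy4 -> i6+i7 (add.ALU;st.MEM) pair
  cy5 -> i8 (or.ALU) RAW+WAW r0
  cy6 -> i9 (mul.MUL) RAW r0
  cy7 -> i10+i11 (add.ALU;ld.MEM) pair
  cy8 -> i12 (and.ALU) tail

PAIRS = 4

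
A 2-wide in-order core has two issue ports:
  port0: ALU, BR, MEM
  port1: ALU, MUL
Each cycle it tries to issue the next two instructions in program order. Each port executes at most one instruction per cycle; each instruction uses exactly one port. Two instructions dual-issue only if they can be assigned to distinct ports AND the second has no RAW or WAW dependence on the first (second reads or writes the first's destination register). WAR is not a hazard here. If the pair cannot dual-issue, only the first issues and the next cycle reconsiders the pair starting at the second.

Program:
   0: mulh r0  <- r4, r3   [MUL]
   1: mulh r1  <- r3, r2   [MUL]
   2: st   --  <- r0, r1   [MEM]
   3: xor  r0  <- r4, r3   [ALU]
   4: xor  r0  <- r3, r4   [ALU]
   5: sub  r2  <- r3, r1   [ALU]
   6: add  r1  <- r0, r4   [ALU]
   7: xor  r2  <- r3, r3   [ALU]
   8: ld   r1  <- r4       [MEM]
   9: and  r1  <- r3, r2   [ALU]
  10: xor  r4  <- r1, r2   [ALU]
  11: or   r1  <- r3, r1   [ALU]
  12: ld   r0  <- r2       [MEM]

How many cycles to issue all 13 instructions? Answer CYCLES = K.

  cy0 -> i0 (mulh) no-port MUL/MUL
  cy1 -> i1 (mulh) RAW r1
  cy2 -> i2+i3 (st/xor) 2-wide
  cy3 -> i4+i5 (xor/sub) 2-wide
  cy4 -> i6+i7 (add/xor) 2-wide
  cy5 -> i8 (ld) WAW r1
  cy6 -> i9 (and) RAW r1
  cy7 -> i10+i11 (xor/or) 2-wide
  cy8 -> i12 (ld) tail

CYCLES = 9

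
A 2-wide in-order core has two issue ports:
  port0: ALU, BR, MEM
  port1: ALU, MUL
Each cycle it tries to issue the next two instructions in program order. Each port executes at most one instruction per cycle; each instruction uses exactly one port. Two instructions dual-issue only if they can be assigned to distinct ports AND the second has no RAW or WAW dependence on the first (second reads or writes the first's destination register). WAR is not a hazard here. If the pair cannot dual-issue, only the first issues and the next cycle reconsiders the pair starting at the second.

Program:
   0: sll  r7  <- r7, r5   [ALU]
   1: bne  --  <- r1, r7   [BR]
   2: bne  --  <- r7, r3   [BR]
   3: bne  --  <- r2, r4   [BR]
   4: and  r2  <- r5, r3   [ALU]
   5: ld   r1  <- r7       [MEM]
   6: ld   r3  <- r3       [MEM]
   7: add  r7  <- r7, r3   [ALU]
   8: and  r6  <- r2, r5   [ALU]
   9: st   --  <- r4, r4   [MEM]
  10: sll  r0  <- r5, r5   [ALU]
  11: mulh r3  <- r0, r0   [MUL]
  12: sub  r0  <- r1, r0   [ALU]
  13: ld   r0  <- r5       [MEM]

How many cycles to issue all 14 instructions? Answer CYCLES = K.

c0: i0 sll  RAW r7
c1: i1 bne  no-port BR/BR
c2: i2 bne  no-port BR/BR
c3: i3&i4 bne/and  dual
c4: i5 ld  no-port MEM/MEM
c5: i6 ld  RAW r3
c6: i7&i8 add/and  dual
c7: i9&i10 st/sll  dual
c8: i11&i12 mulh/sub  dual
c9: i13 ld  tail

CYCLES = 10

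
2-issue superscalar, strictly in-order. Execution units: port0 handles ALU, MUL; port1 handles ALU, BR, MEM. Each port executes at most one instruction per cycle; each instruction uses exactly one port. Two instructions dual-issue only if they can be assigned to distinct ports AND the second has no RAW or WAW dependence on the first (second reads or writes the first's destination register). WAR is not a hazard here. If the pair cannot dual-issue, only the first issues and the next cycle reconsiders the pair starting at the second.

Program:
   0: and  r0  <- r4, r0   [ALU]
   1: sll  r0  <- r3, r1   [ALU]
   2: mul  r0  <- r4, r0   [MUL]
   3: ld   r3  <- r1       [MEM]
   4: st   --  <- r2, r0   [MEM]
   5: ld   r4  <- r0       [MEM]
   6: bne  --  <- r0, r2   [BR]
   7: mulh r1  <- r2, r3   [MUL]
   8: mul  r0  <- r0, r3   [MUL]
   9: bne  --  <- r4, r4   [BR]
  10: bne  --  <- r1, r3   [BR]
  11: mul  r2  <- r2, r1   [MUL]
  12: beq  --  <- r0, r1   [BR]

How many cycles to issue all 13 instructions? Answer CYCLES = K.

c0: i0 and.ALU  WAW r0
c1: i1 sll.ALU  RAW+WAW r0
c2: i2/i3 mul.MUL;ld.MEM  dual
c3: i4 st.MEM  no-port MEM/MEM
c4: i5 ld.MEM  no-port MEM/BR
c5: i6/i7 bne.BR;mulh.MUL  dual
c6: i8/i9 mul.MUL;bne.BR  dual
c7: i10/i11 bne.BR;mul.MUL  dual
c8: i12 beq.BR  tail

CYCLES = 9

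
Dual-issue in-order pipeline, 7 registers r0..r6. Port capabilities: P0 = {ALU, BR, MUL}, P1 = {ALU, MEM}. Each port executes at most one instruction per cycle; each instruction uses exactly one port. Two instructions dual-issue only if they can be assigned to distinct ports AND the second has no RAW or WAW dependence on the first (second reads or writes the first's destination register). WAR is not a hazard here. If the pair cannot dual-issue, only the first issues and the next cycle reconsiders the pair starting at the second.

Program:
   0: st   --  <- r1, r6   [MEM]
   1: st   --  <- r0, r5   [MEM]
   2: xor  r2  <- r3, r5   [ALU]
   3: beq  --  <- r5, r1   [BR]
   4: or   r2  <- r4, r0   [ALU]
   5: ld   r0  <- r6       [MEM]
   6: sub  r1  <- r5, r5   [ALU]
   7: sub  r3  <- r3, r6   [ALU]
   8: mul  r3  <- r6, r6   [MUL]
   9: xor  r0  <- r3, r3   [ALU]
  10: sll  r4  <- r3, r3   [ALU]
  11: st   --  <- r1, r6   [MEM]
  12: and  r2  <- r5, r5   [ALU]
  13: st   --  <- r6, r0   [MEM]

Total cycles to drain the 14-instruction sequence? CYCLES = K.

[0] i0  st.MEM  -- no-port MEM/MEM
[1] i1,i2  st.MEM/xor.ALU  -- pair
[2] i3,i4  beq.BR/or.ALU  -- pair
[3] i5,i6  ld.MEM/sub.ALU  -- pair
[4] i7  sub.ALU  -- WAW r3
[5] i8  mul.MUL  -- RAW r3
[6] i9,i10  xor.ALU/sll.ALU  -- pair
[7] i11,i12  st.MEM/and.ALU  -- pair
[8] i13  st.MEM  -- tail

CYCLES = 9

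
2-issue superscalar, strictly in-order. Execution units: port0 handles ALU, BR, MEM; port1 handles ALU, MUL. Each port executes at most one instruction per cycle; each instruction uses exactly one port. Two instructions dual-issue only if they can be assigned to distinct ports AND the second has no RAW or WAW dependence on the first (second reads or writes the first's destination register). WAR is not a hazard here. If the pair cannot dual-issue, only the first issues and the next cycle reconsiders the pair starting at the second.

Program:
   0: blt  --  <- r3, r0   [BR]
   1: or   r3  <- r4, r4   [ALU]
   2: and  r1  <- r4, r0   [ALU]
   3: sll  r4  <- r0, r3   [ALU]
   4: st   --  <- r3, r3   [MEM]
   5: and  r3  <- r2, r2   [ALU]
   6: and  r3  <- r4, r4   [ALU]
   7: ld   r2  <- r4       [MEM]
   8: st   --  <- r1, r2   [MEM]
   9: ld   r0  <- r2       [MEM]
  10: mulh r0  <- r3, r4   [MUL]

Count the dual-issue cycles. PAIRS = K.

#0 head=0: blt.BR+or.ALU i0,i1 pair
#1 head=2: and.ALU+sll.ALU i2,i3 pair
#2 head=4: st.MEM+and.ALU i4,i5 pair
#3 head=6: and.ALU+ld.MEM i6,i7 pair
#4 head=8: st.MEM i8 no-port MEM/MEM
#5 head=9: ld.MEM i9 WAW r0
#6 head=10: mulh.MUL i10 tail

PAIRS = 4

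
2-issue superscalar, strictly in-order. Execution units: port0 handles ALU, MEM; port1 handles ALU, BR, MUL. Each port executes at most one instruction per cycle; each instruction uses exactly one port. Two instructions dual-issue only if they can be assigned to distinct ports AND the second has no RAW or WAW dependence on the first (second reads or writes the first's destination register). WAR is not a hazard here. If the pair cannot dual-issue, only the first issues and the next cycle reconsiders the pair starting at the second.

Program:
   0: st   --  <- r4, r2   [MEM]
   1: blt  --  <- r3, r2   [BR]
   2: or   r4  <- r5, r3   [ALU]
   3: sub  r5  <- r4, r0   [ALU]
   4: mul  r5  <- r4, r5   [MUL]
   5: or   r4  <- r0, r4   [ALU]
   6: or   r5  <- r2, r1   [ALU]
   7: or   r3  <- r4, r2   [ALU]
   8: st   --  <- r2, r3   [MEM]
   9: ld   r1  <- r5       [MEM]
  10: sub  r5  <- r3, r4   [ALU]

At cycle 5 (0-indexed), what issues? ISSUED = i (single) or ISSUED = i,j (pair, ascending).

  cy0 -> i0/i1 (st/blt) pair
  cy1 -> i2 (or) RAW r4
  cy2 -> i3 (sub) RAW+WAW r5
  cy3 -> i4/i5 (mul/or) pair
  cy4 -> i6/i7 (or/or) pair
  cy5 -> i8 (st) no-port MEM/MEM
  cy6 -> i9/i10 (ld/sub) pair

ISSUED = 8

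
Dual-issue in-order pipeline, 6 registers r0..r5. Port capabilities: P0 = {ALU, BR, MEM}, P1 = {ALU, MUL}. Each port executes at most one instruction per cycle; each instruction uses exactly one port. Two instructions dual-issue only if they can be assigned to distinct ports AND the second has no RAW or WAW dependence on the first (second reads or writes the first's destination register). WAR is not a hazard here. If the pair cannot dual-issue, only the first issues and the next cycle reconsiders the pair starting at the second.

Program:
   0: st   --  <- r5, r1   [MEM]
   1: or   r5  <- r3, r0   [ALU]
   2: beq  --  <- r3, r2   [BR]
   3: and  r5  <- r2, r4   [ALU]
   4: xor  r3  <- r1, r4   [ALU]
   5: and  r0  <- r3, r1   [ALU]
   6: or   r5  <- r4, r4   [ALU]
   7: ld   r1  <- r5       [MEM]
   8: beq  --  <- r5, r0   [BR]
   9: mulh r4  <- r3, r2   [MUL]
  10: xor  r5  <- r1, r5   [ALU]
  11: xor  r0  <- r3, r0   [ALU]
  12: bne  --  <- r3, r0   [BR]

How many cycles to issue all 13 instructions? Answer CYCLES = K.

c0: i0&i1 st/or  2-wide
c1: i2&i3 beq/and  2-wide
c2: i4 xor  RAW r3
c3: i5&i6 and/or  2-wide
c4: i7 ld  no-port MEM/BR
c5: i8&i9 beq/mulh  2-wide
c6: i10&i11 xor/xor  2-wide
c7: i12 bne  tail

CYCLES = 8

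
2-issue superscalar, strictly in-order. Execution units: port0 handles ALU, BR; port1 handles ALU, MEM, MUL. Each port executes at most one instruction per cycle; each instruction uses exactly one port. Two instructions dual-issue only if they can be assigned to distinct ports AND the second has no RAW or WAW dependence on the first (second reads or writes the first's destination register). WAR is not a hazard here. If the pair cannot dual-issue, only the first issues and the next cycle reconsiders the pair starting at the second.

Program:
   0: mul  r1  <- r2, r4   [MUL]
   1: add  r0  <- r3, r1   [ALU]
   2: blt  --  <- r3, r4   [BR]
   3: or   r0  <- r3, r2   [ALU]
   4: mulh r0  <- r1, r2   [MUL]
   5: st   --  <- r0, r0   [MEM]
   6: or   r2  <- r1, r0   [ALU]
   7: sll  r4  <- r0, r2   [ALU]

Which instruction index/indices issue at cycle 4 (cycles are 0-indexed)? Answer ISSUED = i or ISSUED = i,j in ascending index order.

ISSUED = 5,6

t=0 i0:mul.MUL ; RAW r1
t=1 i1/i2:add.ALU/blt.BR ; dual
t=2 i3:or.ALU ; WAW r0
t=3 i4:mulh.MUL ; no-port MUL/MEM
t=4 i5/i6:st.MEM/or.ALU ; dual
t=5 i7:sll.ALU ; tail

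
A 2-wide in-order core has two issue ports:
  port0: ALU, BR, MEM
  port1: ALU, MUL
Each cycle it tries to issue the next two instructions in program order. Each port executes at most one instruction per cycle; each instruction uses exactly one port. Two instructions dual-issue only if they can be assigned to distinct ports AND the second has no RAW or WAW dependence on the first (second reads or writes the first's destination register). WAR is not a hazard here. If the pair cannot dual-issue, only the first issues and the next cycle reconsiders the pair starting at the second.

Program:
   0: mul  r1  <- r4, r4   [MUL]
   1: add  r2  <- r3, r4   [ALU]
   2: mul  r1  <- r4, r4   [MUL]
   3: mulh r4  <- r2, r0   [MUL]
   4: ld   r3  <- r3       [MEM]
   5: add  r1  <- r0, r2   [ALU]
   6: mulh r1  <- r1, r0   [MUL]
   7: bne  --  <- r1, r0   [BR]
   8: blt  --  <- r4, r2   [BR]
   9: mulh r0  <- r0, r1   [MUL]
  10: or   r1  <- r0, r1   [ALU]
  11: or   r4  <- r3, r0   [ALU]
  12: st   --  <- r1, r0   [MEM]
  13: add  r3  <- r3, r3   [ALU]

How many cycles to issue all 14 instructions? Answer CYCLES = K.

t=0 i0/i1:mul.MUL+add.ALU ; dual
t=1 i2:mul.MUL ; no-port MUL/MUL
t=2 i3/i4:mulh.MUL+ld.MEM ; dual
t=3 i5:add.ALU ; RAW+WAW r1
t=4 i6:mulh.MUL ; RAW r1
t=5 i7:bne.BR ; no-port BR/BR
t=6 i8/i9:blt.BR+mulh.MUL ; dual
t=7 i10/i11:or.ALU+or.ALU ; dual
t=8 i12/i13:st.MEM+add.ALU ; dual

CYCLES = 9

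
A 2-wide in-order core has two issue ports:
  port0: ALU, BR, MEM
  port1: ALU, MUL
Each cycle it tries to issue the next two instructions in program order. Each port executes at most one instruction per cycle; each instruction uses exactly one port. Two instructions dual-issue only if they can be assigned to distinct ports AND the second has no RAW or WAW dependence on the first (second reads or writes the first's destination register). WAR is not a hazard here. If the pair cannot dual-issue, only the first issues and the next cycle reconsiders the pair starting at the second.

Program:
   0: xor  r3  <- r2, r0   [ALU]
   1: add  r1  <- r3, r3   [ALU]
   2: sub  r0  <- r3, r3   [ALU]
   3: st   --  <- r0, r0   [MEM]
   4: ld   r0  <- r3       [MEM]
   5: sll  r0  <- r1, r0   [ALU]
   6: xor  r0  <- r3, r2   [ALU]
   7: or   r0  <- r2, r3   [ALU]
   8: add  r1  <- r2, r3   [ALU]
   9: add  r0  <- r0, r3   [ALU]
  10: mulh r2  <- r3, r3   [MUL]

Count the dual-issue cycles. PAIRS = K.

PAIRS = 3

t=0 i0:xor.ALU ; RAW r3
t=1 i1&i2:add.ALU+sub.ALU ; dual
t=2 i3:st.MEM ; no-port MEM/MEM
t=3 i4:ld.MEM ; RAW+WAW r0
t=4 i5:sll.ALU ; WAW r0
t=5 i6:xor.ALU ; WAW r0
t=6 i7&i8:or.ALU+add.ALU ; dual
t=7 i9&i10:add.ALU+mulh.MUL ; dual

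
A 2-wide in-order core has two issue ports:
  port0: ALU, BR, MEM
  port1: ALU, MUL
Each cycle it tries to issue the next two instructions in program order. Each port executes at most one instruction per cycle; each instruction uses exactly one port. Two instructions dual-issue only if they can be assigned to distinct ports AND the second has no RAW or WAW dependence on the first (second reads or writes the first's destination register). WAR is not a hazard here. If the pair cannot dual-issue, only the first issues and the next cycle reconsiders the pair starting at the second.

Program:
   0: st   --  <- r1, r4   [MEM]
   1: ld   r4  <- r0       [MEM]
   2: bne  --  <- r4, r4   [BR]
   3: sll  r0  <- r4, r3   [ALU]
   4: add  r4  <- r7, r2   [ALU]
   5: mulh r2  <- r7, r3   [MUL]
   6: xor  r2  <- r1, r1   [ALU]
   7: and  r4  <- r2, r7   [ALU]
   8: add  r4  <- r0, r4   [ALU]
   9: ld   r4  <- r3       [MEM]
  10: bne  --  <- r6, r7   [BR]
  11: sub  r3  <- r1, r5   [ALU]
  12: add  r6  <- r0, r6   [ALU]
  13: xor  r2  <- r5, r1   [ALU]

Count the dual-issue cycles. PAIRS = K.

PAIRS = 4

t=0 i0:st.MEM ; no-port MEM/MEM
t=1 i1:ld.MEM ; no-port MEM/BR
t=2 i2&i3:bne.BR;sll.ALU ; 2-wide
t=3 i4&i5:add.ALU;mulh.MUL ; 2-wide
t=4 i6:xor.ALU ; RAW r2
t=5 i7:and.ALU ; RAW+WAW r4
t=6 i8:add.ALU ; WAW r4
t=7 i9:ld.MEM ; no-port MEM/BR
t=8 i10&i11:bne.BR;sub.ALU ; 2-wide
t=9 i12&i13:add.ALU;xor.ALU ; 2-wide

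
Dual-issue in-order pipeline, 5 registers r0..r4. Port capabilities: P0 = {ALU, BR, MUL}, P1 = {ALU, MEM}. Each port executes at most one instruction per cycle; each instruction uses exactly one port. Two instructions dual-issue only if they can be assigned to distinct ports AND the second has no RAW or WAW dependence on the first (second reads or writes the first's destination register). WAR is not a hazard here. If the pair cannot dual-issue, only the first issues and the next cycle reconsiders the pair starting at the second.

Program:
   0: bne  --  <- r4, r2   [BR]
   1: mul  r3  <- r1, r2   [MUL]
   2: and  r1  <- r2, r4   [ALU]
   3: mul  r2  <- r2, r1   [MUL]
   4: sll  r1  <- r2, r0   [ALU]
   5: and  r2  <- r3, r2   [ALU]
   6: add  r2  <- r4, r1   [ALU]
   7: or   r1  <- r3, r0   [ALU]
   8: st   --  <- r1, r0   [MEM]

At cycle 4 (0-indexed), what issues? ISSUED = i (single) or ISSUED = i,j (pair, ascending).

[0] i0  bne  -- no-port BR/MUL
[1] i1,i2  mul and  -- dual
[2] i3  mul  -- RAW r2
[3] i4,i5  sll and  -- dual
[4] i6,i7  add or  -- dual
[5] i8  st  -- tail

ISSUED = 6,7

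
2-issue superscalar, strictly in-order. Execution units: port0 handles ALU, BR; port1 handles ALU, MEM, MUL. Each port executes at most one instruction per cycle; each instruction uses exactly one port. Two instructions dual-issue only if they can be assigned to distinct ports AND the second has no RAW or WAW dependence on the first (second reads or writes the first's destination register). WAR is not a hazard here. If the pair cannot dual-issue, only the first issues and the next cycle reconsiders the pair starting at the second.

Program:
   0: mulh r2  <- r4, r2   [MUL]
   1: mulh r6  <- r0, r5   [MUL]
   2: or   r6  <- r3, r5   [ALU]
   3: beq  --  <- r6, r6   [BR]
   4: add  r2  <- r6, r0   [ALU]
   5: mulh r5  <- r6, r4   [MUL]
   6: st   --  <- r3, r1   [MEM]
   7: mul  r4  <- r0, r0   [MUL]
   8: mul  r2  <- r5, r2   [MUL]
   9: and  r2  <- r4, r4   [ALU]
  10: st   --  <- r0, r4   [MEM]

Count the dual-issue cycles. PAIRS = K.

c0: i0 mulh  no-port MUL/MUL
c1: i1 mulh  WAW r6
c2: i2 or  RAW r6
c3: i3&i4 beq+add  2-wide
c4: i5 mulh  no-port MUL/MEM
c5: i6 st  no-port MEM/MUL
c6: i7 mul  no-port MUL/MUL
c7: i8 mul  WAW r2
c8: i9&i10 and+st  2-wide

PAIRS = 2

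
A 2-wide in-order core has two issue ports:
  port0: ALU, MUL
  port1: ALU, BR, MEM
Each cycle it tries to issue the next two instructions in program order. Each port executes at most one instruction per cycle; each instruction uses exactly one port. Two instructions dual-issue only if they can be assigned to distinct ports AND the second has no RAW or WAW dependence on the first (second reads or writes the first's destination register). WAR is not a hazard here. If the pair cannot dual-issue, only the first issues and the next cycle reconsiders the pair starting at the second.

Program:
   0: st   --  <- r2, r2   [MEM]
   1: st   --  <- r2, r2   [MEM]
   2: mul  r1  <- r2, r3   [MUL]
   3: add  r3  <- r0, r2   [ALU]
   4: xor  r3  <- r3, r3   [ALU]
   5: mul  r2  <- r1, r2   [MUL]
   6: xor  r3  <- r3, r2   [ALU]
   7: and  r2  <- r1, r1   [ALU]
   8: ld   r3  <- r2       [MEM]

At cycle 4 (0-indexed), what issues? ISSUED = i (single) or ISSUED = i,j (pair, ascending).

ISSUED = 6,7

[0] i0  st  -- no-port MEM/MEM
[1] i1/i2  st/mul  -- dual
[2] i3  add  -- RAW+WAW r3
[3] i4/i5  xor/mul  -- dual
[4] i6/i7  xor/and  -- dual
[5] i8  ld  -- tail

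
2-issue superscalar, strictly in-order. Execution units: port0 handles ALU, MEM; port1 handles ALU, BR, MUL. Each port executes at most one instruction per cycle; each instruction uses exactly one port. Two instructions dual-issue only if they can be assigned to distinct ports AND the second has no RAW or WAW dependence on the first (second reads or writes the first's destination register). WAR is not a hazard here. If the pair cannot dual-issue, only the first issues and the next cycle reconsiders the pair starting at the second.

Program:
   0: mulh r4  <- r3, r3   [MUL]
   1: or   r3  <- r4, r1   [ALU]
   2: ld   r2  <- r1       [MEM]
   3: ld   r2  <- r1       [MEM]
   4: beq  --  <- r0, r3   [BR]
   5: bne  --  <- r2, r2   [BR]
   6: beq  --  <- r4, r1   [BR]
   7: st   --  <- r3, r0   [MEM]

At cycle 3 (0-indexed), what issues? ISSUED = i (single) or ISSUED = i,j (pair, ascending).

[0] i0  mulh.MUL  -- RAW r4
[1] i1&i2  or.ALU+ld.MEM  -- 2-wide
[2] i3&i4  ld.MEM+beq.BR  -- 2-wide
[3] i5  bne.BR  -- no-port BR/BR
[4] i6&i7  beq.BR+st.MEM  -- 2-wide

ISSUED = 5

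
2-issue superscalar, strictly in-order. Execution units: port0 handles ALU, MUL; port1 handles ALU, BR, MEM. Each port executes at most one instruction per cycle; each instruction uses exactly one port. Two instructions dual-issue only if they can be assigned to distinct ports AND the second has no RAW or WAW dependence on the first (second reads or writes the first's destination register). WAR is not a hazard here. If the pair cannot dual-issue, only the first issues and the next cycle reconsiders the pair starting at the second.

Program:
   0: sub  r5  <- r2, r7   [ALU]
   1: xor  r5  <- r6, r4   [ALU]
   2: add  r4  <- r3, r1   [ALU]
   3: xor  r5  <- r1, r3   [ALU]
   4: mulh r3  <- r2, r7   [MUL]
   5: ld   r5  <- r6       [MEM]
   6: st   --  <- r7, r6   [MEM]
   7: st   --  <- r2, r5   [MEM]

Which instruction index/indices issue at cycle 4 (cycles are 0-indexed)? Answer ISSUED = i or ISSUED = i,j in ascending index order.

c0: i0 sub  WAW r5
c1: i1+i2 xor+add  dual
c2: i3+i4 xor+mulh  dual
c3: i5 ld  no-port MEM/MEM
c4: i6 st  no-port MEM/MEM
c5: i7 st  tail

ISSUED = 6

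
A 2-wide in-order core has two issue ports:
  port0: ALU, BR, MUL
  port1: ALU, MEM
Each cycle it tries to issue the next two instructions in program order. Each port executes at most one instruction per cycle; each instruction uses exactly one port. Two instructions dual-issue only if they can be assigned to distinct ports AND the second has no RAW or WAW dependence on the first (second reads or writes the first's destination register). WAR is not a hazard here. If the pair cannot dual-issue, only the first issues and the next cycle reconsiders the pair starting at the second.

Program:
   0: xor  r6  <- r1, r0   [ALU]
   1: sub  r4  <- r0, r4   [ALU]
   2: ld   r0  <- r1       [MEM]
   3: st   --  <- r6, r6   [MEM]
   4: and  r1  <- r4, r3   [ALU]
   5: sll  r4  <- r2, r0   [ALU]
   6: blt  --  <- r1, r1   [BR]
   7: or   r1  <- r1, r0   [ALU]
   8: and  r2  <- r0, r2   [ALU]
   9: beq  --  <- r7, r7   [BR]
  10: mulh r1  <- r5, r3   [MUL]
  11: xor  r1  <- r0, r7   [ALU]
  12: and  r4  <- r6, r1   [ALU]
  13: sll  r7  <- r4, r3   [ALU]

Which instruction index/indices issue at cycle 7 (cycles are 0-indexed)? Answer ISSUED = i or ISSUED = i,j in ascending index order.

[0] i0/i1  xor.ALU+sub.ALU  -- 2-wide
[1] i2  ld.MEM  -- no-port MEM/MEM
[2] i3/i4  st.MEM+and.ALU  -- 2-wide
[3] i5/i6  sll.ALU+blt.BR  -- 2-wide
[4] i7/i8  or.ALU+and.ALU  -- 2-wide
[5] i9  beq.BR  -- no-port BR/MUL
[6] i10  mulh.MUL  -- WAW r1
[7] i11  xor.ALU  -- RAW r1
[8] i12  and.ALU  -- RAW r4
[9] i13  sll.ALU  -- tail

ISSUED = 11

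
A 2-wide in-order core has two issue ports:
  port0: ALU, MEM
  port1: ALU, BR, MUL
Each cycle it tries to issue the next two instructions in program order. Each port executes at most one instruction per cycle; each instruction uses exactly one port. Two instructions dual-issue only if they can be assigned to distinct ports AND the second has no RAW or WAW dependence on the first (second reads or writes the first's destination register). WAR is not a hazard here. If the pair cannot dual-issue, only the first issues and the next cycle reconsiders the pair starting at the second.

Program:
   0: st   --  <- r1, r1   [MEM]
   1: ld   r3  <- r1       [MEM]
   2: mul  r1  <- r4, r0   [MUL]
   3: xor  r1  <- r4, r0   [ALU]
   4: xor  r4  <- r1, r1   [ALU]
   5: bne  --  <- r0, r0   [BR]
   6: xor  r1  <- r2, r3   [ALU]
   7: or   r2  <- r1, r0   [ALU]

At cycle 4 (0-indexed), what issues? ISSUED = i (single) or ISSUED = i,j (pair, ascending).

0. st @i0  | no-port MEM/MEM
1. ld+mul @i1/i2  | pair
2. xor @i3  | RAW r1
3. xor+bne @i4/i5  | pair
4. xor @i6  | RAW r1
5. or @i7  | tail

ISSUED = 6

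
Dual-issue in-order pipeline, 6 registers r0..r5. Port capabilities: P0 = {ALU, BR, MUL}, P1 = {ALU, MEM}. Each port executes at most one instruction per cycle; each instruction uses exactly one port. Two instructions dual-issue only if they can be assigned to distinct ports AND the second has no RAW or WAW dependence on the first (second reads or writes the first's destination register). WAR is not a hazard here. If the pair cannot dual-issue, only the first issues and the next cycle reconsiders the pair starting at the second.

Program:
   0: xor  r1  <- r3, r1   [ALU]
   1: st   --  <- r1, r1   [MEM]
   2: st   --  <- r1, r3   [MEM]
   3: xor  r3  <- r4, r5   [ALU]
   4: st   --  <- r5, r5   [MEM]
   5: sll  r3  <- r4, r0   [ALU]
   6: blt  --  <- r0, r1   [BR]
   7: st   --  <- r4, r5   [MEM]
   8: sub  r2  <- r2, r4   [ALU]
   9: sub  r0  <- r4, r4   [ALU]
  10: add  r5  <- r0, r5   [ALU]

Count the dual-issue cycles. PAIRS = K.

PAIRS = 4

[0] i0  xor.ALU  -- RAW r1
[1] i1  st.MEM  -- no-port MEM/MEM
[2] i2+i3  st.MEM/xor.ALU  -- pair
[3] i4+i5  st.MEM/sll.ALU  -- pair
[4] i6+i7  blt.BR/st.MEM  -- pair
[5] i8+i9  sub.ALU/sub.ALU  -- pair
[6] i10  add.ALU  -- tail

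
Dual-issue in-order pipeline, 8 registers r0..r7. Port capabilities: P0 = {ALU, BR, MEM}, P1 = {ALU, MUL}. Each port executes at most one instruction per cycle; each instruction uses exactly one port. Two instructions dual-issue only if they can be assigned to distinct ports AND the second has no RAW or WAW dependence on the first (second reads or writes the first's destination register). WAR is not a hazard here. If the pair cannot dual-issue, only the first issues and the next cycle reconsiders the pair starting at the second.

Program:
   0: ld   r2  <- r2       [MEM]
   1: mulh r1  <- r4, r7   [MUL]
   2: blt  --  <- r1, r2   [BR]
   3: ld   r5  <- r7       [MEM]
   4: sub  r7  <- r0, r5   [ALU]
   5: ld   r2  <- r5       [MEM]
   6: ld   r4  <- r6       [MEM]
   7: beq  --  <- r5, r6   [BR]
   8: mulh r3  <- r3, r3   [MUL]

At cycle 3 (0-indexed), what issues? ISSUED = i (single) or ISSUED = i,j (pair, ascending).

ISSUED = 4,5

[0] i0&i1  ld.MEM;mulh.MUL  -- dual
[1] i2  blt.BR  -- no-port BR/MEM
[2] i3  ld.MEM  -- RAW r5
[3] i4&i5  sub.ALU;ld.MEM  -- dual
[4] i6  ld.MEM  -- no-port MEM/BR
[5] i7&i8  beq.BR;mulh.MUL  -- dual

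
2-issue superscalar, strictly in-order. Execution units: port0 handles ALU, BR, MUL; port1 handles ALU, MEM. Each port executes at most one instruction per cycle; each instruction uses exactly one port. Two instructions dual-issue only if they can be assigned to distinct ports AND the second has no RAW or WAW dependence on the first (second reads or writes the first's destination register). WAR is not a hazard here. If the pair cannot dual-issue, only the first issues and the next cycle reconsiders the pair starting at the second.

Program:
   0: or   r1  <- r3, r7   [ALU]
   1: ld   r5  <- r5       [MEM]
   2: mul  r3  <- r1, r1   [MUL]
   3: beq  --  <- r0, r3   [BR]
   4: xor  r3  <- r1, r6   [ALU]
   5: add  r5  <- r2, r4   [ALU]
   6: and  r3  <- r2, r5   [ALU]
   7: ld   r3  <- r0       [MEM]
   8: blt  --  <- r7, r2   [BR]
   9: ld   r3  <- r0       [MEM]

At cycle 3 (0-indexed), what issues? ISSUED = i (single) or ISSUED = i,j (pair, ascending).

ISSUED = 5

t=0 i0,i1:or.ALU ld.MEM ; pair
t=1 i2:mul.MUL ; no-port MUL/BR
t=2 i3,i4:beq.BR xor.ALU ; pair
t=3 i5:add.ALU ; RAW r5
t=4 i6:and.ALU ; WAW r3
t=5 i7,i8:ld.MEM blt.BR ; pair
t=6 i9:ld.MEM ; tail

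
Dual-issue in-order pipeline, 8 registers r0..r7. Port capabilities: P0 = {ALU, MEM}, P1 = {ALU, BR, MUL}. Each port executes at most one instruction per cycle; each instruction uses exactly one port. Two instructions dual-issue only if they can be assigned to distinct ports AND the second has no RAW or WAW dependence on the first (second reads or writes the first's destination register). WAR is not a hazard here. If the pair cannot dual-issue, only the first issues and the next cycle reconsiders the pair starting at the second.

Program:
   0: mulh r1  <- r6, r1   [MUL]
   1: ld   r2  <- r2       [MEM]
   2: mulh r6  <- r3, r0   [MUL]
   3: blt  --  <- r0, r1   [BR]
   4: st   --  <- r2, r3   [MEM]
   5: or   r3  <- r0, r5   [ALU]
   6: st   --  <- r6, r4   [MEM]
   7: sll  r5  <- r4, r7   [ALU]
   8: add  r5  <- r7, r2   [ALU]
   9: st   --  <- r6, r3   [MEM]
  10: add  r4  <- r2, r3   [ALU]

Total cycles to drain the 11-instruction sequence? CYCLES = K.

0. mulh.MUL;ld.MEM @i0,i1  | 2-wide
1. mulh.MUL @i2  | no-port MUL/BR
2. blt.BR;st.MEM @i3,i4  | 2-wide
3. or.ALU;st.MEM @i5,i6  | 2-wide
4. sll.ALU @i7  | WAW r5
5. add.ALU;st.MEM @i8,i9  | 2-wide
6. add.ALU @i10  | tail

CYCLES = 7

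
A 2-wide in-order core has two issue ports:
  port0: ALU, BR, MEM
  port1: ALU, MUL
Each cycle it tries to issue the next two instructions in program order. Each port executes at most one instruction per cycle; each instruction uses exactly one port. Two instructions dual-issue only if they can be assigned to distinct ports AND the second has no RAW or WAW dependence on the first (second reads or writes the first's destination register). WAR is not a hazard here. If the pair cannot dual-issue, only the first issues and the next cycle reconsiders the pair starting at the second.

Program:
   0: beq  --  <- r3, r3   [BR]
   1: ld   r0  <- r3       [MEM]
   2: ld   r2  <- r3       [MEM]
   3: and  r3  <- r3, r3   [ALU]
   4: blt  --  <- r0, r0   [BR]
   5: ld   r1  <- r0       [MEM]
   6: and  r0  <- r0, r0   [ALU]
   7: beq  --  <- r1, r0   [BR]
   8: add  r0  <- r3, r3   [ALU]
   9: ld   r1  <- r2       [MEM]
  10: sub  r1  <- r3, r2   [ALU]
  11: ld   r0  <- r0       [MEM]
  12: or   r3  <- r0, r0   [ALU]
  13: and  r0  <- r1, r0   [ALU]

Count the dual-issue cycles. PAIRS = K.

#0 head=0: beq.BR i0 no-port BR/MEM
#1 head=1: ld.MEM i1 no-port MEM/MEM
#2 head=2: ld.MEM and.ALU i2,i3 2-wide
#3 head=4: blt.BR i4 no-port BR/MEM
#4 head=5: ld.MEM and.ALU i5,i6 2-wide
#5 head=7: beq.BR add.ALU i7,i8 2-wide
#6 head=9: ld.MEM i9 WAW r1
#7 head=10: sub.ALU ld.MEM i10,i11 2-wide
#8 head=12: or.ALU and.ALU i12,i13 2-wide

PAIRS = 5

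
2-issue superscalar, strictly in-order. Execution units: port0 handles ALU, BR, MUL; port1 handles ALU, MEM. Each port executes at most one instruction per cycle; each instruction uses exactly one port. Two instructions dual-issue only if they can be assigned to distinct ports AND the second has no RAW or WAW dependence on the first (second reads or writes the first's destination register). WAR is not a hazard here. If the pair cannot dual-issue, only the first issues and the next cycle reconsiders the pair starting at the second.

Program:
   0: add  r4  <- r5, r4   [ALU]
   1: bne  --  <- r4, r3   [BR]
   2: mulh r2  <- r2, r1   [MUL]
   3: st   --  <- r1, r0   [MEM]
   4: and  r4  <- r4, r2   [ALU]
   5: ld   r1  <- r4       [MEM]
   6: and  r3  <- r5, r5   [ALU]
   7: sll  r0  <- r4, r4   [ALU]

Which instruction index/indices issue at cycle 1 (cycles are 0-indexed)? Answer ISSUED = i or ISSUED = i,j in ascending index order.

[0] i0  add  -- RAW r4
[1] i1  bne  -- no-port BR/MUL
[2] i2/i3  mulh/st  -- dual
[3] i4  and  -- RAW r4
[4] i5/i6  ld/and  -- dual
[5] i7  sll  -- tail

ISSUED = 1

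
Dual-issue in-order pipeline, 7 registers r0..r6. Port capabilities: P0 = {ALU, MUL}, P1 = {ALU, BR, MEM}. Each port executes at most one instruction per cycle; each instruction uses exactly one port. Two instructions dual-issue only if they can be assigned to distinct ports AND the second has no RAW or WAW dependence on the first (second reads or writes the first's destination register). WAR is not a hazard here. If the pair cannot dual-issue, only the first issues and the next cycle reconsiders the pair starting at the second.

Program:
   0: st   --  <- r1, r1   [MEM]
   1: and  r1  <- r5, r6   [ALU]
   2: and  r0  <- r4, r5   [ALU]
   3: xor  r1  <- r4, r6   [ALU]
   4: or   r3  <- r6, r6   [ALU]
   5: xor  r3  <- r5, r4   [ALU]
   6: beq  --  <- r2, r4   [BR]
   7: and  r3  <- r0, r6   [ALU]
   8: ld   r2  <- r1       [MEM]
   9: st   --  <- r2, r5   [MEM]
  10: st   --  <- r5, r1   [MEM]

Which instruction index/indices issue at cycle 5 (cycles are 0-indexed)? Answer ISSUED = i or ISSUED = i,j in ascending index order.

ISSUED = 9

0. st.MEM+and.ALU @i0/i1  | pair
1. and.ALU+xor.ALU @i2/i3  | pair
2. or.ALU @i4  | WAW r3
3. xor.ALU+beq.BR @i5/i6  | pair
4. and.ALU+ld.MEM @i7/i8  | pair
5. st.MEM @i9  | no-port MEM/MEM
6. st.MEM @i10  | tail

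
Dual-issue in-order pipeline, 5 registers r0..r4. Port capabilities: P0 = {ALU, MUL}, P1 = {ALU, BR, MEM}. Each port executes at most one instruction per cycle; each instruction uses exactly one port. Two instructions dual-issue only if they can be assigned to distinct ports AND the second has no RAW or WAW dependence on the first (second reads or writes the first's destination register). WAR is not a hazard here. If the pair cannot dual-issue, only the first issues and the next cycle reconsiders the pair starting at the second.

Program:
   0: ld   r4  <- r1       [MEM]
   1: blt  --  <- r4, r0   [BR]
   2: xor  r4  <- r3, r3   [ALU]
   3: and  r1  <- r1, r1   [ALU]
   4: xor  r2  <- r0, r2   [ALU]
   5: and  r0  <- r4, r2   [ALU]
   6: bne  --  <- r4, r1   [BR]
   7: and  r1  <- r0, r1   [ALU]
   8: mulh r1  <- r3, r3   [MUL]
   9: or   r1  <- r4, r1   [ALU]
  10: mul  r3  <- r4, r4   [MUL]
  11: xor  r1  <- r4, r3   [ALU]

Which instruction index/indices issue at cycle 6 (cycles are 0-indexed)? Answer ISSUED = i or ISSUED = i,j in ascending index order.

ISSUED = 9,10

[0] i0  ld  -- no-port MEM/BR
[1] i1+i2  blt xor  -- 2-wide
[2] i3+i4  and xor  -- 2-wide
[3] i5+i6  and bne  -- 2-wide
[4] i7  and  -- WAW r1
[5] i8  mulh  -- RAW+WAW r1
[6] i9+i10  or mul  -- 2-wide
[7] i11  xor  -- tail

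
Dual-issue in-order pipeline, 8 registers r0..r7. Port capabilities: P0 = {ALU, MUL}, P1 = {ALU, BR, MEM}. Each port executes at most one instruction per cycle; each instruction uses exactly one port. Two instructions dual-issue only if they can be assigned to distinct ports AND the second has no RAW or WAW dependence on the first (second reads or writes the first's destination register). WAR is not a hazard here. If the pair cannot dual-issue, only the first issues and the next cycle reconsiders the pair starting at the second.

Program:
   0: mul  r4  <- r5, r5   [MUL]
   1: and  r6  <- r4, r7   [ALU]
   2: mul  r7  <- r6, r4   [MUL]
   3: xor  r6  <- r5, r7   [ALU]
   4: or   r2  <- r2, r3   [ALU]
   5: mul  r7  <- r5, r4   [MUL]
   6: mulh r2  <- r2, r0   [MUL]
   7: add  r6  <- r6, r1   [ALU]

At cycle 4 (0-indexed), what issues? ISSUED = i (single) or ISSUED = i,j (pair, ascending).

ISSUED = 5

  cy0 -> i0 (mul) RAW r4
  cy1 -> i1 (and) RAW r6
  cy2 -> i2 (mul) RAW r7
  cy3 -> i3+i4 (xor;or) pair
  cy4 -> i5 (mul) no-port MUL/MUL
  cy5 -> i6+i7 (mulh;add) pair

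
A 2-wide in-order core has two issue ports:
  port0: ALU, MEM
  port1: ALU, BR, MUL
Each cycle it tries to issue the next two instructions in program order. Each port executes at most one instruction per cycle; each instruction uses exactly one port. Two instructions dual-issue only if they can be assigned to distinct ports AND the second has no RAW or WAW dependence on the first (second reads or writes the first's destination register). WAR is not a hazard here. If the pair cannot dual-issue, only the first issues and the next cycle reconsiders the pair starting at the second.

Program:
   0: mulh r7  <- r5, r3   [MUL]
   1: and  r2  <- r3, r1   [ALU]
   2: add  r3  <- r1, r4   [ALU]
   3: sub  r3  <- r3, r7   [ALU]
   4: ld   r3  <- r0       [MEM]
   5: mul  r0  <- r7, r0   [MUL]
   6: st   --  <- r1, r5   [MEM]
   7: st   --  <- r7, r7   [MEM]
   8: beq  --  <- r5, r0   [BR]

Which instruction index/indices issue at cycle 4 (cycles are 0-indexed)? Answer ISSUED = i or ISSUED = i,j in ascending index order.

ISSUED = 6

t=0 i0&i1:mulh.MUL;and.ALU ; pair
t=1 i2:add.ALU ; RAW+WAW r3
t=2 i3:sub.ALU ; WAW r3
t=3 i4&i5:ld.MEM;mul.MUL ; pair
t=4 i6:st.MEM ; no-port MEM/MEM
t=5 i7&i8:st.MEM;beq.BR ; pair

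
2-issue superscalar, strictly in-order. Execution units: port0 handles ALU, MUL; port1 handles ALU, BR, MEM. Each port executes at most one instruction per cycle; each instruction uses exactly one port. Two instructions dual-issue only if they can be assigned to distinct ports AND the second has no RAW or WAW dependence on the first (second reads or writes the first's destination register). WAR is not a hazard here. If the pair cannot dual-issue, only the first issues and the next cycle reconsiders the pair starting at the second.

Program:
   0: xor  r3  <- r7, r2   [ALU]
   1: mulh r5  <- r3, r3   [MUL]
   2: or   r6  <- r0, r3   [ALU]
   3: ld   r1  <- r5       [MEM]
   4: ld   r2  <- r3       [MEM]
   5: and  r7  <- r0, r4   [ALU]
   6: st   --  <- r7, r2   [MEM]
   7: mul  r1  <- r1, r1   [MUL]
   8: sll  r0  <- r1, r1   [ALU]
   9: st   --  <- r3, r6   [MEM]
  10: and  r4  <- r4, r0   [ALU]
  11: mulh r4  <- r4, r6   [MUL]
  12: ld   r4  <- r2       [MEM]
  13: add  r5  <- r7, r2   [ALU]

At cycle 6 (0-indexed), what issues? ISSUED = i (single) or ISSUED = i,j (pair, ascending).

ISSUED = 10

[0] i0  xor  -- RAW r3
[1] i1&i2  mulh+or  -- pair
[2] i3  ld  -- no-port MEM/MEM
[3] i4&i5  ld+and  -- pair
[4] i6&i7  st+mul  -- pair
[5] i8&i9  sll+st  -- pair
[6] i10  and  -- RAW+WAW r4
[7] i11  mulh  -- WAW r4
[8] i12&i13  ld+add  -- pair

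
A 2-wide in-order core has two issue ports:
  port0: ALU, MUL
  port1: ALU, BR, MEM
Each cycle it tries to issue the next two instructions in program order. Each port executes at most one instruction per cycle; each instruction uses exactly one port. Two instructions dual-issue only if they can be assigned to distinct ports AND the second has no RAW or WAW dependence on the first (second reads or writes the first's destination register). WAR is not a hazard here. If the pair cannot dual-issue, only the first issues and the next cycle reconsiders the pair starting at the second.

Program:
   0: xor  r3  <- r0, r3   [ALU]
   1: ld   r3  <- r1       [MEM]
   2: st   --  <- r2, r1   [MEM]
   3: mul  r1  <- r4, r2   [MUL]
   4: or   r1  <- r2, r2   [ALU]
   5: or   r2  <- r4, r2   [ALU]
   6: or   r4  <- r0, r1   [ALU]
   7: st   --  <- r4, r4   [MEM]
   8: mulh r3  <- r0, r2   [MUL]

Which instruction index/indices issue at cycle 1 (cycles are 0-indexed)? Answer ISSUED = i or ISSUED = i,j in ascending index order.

ISSUED = 1

0. xor @i0  | WAW r3
1. ld @i1  | no-port MEM/MEM
2. st+mul @i2&i3  | 2-wide
3. or+or @i4&i5  | 2-wide
4. or @i6  | RAW r4
5. st+mulh @i7&i8  | 2-wide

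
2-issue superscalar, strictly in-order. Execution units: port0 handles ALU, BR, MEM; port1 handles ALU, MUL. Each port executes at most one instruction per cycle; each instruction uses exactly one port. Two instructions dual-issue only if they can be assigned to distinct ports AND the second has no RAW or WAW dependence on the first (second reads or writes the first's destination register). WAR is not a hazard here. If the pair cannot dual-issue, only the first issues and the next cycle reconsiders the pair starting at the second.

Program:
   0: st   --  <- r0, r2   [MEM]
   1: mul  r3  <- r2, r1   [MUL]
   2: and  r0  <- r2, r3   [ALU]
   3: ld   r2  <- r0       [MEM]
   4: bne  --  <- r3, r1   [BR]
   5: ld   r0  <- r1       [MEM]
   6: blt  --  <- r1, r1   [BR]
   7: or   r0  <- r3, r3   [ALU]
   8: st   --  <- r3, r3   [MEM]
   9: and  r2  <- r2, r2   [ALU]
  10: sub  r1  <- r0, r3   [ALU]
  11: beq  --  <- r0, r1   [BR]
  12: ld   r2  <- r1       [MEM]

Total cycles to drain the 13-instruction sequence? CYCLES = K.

CYCLES = 10

#0 head=0: st/mul i0&i1 dual
#1 head=2: and i2 RAW r0
#2 head=3: ld i3 no-port MEM/BR
#3 head=4: bne i4 no-port BR/MEM
#4 head=5: ld i5 no-port MEM/BR
#5 head=6: blt/or i6&i7 dual
#6 head=8: st/and i8&i9 dual
#7 head=10: sub i10 RAW r1
#8 head=11: beq i11 no-port BR/MEM
#9 head=12: ld i12 tail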